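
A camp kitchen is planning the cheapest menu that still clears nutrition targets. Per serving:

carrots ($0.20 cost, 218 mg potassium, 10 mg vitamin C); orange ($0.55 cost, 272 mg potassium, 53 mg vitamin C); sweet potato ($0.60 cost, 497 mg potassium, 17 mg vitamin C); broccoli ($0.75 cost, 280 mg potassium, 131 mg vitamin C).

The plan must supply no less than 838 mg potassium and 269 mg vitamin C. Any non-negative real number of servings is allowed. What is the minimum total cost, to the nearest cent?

An LP optimum is at a vertex; with two nutrient constraints at most two foods are used. Check each candidate.
carrots only: max(838/218, 269/10) = 26.9 servings → $5.38.
orange only: max(838/272, 269/53) = 5.075 servings → $2.79.
sweet potato only: max(838/497, 269/17) = 15.82 servings → $9.49.
broccoli only: max(838/280, 269/131) = 2.993 servings → $2.24.
carrots + orange: the both-tight solution has a negative serving — not a feasible corner.
carrots + sweet potato with both targets exact would need a negative amount; discard.
carrots + broccoli with both tight: 1.338 servings and 1.951 servings → $1.73.
orange + sweet potato with both targets exact would need a negative amount; discard.
orange + broccoli with both tight: 1.657 servings and 1.383 servings → $1.95.
sweet potato + broccoli with both tight: 0.571 servings and 1.979 servings → $1.83.
So the least-cost plan costs $1.73.

$1.73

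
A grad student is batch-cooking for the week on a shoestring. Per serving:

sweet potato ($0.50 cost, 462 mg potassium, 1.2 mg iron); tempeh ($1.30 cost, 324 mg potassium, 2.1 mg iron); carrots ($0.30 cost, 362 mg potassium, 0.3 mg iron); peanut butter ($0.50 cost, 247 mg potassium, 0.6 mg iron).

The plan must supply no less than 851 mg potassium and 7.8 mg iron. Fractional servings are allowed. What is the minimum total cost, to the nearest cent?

Minimising a linear cost over {potassium ≥ 851, iron ≥ 7.8, servings ≥ 0} — the optimum is at a vertex, using one or two foods.
sweet potato only: max(851/462, 7.8/1.2) = 6.5 servings → $3.25.
tempeh only: max(851/324, 7.8/2.1) = 3.714 servings → $4.83.
carrots only: max(851/362, 7.8/0.3) = 26 servings → $7.80.
peanut butter only: max(851/247, 7.8/0.6) = 13 servings → $6.50.
sweet potato + tempeh with both targets exact would need a negative amount; discard.
sweet potato + carrots: the both-tight solution has a negative serving — not a feasible corner.
sweet potato + peanut butter with both targets exact would need a negative amount; discard.
tempeh + carrots: intersection lies outside the first quadrant.
tempeh + peanut butter: the both-tight solution has a negative serving — not a feasible corner.
carrots + peanut butter with both targets exact would need a negative amount; discard.
Cheapest feasible corner: $3.25.

$3.25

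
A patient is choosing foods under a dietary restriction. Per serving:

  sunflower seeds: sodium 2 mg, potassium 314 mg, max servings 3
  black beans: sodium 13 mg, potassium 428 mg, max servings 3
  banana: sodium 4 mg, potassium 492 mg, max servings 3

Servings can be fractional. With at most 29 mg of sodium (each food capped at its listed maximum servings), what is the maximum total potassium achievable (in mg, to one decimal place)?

2780.2 mg

Potassium per mg sodium: sunflower seeds 157, banana 123, black beans 32.92.
Take 3 servings of sunflower seeds: uses 6 mg sodium, +942.0 mg potassium (running total 942.0 mg).
Take 3 servings of banana: uses 12 mg sodium, +1476.0 mg potassium (running total 2418.0 mg).
Take 0.8462 servings of black beans: uses 11 mg sodium, +362.2 mg potassium (running total 2780.2 mg).
Greedy by best ratio exhausts the sodium allowance optimally: 2780.2 mg.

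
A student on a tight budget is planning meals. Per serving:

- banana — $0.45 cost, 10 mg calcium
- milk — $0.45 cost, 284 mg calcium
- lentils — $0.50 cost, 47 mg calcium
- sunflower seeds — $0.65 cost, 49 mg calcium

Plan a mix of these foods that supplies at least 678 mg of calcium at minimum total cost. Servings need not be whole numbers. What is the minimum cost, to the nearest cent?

Cost per mg of calcium: milk $0.0016, lentils $0.0106, sunflower seeds $0.0133, banana $0.0450.
With no serving limits, use only milk: 678 mg / 284 mg = 2.387 servings × $0.45 = $1.07.

$1.07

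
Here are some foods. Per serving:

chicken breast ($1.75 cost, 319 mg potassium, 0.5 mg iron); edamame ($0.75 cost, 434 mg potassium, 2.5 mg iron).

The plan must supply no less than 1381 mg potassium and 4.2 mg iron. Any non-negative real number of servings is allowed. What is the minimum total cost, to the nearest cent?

$2.39

Minimising a linear cost over {potassium ≥ 1381, iron ≥ 4.2, servings ≥ 0} — the optimum is at a vertex, using one or two foods.
chicken breast only: max(1381/319, 4.2/0.5) = 8.4 servings → $14.70.
edamame only: max(1381/434, 4.2/2.5) = 3.182 servings → $2.39.
chicken breast + edamame with both tight: 2.807 servings and 1.119 servings → $5.75.
The minimum over all feasible corners is $2.39.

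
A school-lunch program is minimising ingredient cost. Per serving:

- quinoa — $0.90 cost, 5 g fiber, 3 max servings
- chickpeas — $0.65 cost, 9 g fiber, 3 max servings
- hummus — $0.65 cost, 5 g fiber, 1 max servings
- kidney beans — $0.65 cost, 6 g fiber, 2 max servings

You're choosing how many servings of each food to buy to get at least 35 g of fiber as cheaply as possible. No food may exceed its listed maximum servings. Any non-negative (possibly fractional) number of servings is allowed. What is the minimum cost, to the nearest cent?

$2.82

Cost per g of fiber: chickpeas $0.0722, kidney beans $0.1083, hummus $0.1300, quinoa $0.1800.
Take 3 servings of chickpeas: +27.0 g fiber for $1.95 (total $1.95, still need 8.0 g).
Take 1.333 servings of kidney beans: +8.0 g fiber for $0.87 (total $2.82, still need 0.0 g).
Filling from the cheapest source first is optimal under one linear minimum: $2.82.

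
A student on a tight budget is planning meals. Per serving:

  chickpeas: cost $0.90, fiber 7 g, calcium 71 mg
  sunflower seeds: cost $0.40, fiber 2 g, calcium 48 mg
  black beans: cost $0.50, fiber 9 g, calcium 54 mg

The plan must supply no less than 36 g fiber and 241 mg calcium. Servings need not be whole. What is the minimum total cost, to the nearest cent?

Compare the cost at each extreme point of the feasible region.
chickpeas only: max(36/7, 241/71) = 5.143 servings → $4.63.
sunflower seeds only: max(36/2, 241/48) = 18 servings → $7.20.
black beans only: max(36/9, 241/54) = 4.463 servings → $2.23.
chickpeas + sunflower seeds: intersection lies outside the first quadrant.
chickpeas + black beans with both tight: 0.8621 servings and 3.33 servings → $2.44.
sunflower seeds + black beans with both tight: 0.6944 servings and 3.846 servings → $2.20.
So the least-cost plan costs $2.20.

$2.20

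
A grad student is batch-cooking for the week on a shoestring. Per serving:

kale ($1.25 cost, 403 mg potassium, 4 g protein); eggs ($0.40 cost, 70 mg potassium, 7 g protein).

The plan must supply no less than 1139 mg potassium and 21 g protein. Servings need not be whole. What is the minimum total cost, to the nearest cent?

An LP optimum is at a vertex; with two nutrient constraints at most two foods are used. Check each candidate.
kale only: max(1139/403, 21/4) = 5.25 servings → $6.56.
eggs only: max(1139/70, 21/7) = 16.27 servings → $6.51.
kale + eggs with both tight: 2.559 servings and 1.538 servings → $3.81.
So the least-cost plan costs $3.81.

$3.81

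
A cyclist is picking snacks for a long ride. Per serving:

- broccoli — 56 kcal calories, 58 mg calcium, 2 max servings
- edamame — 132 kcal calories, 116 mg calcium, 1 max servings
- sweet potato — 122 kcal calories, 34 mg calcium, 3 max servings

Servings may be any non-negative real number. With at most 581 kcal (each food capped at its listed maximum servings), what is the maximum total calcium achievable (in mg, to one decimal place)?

325.9 mg

Calcium per kcal: broccoli 1.036, edamame 0.8788, sweet potato 0.2787.
Take 2 servings of broccoli: uses 112 kcal, +116.0 mg calcium (running total 116.0 mg).
Take 1 serving of edamame: uses 132 kcal, +116.0 mg calcium (running total 232.0 mg).
Take 2.762 servings of sweet potato: uses 337 kcal, +93.9 mg calcium (running total 325.9 mg).
Greedy by best ratio exhausts the calories allowance optimally: 325.9 mg.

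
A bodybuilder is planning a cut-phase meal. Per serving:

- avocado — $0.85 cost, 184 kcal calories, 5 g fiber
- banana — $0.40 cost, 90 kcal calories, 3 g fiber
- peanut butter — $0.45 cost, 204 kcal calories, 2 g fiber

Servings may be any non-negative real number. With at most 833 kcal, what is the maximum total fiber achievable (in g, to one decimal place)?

27.8 g

Fiber per kcal: banana 0.03333, avocado 0.02717, peanut butter 0.009804.
With no serving limits, spend the whole calories allowance on banana: 833 kcal / 90 kcal × 3 g = 27.8 g.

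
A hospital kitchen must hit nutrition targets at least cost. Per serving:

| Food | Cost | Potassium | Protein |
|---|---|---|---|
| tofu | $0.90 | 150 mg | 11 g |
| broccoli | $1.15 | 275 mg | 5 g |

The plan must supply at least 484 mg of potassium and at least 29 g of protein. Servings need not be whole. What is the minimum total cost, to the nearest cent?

For a min-cost LP with two ≥-constraints, a basic feasible solution has at most two positive variables.
tofu only: max(484/150, 29/11) = 3.227 servings → $2.90.
broccoli only: max(484/275, 29/5) = 5.8 servings → $6.67.
tofu + broccoli with both tight: 2.442 servings and 0.4281 servings → $2.69.
The minimum over all feasible corners is $2.69.

$2.69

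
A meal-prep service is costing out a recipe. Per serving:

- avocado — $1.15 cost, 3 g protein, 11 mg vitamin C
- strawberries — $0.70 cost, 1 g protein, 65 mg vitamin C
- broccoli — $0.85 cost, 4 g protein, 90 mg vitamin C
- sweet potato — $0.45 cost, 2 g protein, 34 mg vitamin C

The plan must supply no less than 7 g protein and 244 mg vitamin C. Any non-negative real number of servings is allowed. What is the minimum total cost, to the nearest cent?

An LP optimum is at a vertex; with two nutrient constraints at most two foods are used. Check each candidate.
avocado only: max(7/3, 244/11) = 22.18 servings → $25.51.
strawberries only: max(7/1, 244/65) = 7 servings → $4.90.
broccoli only: max(7/4, 244/90) = 2.711 servings → $2.30.
sweet potato only: max(7/2, 244/34) = 7.176 servings → $3.23.
avocado + strawberries with both tight: 1.147 servings and 3.56 servings → $3.81.
avocado + broccoli: the both-tight solution has a negative serving — not a feasible corner.
avocado + sweet potato with both targets exact would need a negative amount; discard.
strawberries + broccoli with both tight: 2.035 servings and 1.241 servings → $2.48.
strawberries + sweet potato with both tight: 2.604 servings and 2.198 servings → $2.81.
broccoli + sweet potato: the both-tight solution has a negative serving — not a feasible corner.
So the least-cost plan costs $2.30.

$2.30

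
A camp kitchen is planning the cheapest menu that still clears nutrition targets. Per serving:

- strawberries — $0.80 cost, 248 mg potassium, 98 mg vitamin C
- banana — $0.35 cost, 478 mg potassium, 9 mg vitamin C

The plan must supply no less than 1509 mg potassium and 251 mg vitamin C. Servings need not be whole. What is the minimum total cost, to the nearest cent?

$2.58

An LP optimum is at a vertex; with two nutrient constraints at most two foods are used. Check each candidate.
strawberries only: max(1509/248, 251/98) = 6.085 servings → $4.87.
banana only: max(1509/478, 251/9) = 27.89 servings → $9.76.
strawberries + banana with both tight: 2.385 servings and 1.92 servings → $2.58.
Cheapest feasible corner: $2.58.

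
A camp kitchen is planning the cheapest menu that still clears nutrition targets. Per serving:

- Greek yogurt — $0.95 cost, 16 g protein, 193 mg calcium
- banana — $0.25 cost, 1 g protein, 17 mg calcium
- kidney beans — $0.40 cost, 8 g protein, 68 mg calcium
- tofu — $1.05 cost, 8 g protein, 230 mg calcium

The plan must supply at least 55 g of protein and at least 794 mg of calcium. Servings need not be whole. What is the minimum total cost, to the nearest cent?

$3.83

Check every corner: each single food scaled to meet both minima, and each pair solved so both constraints bind.
Greek yogurt only: max(55/16, 794/193) = 4.114 servings → $3.91.
banana only: max(55/1, 794/17) = 55 servings → $13.75.
kidney beans only: max(55/8, 794/68) = 11.68 servings → $4.67.
tofu only: max(55/8, 794/230) = 6.875 servings → $7.22.
Greek yogurt + banana with both tight: 1.785 servings and 26.44 servings → $8.31.
Greek yogurt + kidney beans: intersection lies outside the first quadrant.
Greek yogurt + tofu with both tight: 2.949 servings and 0.978 servings → $3.83.
banana + kidney beans with both tight: 38.41 servings and 2.074 servings → $10.43.
banana + tofu with both targets exact would need a negative amount; discard.
kidney beans + tofu with both tight: 4.86 servings and 2.015 servings → $4.06.
Cheapest feasible corner: $3.83.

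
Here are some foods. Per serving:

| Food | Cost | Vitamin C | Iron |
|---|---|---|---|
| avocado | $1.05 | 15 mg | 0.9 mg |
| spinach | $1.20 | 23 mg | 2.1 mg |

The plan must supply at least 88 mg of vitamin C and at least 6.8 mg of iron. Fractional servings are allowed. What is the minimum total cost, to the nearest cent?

$4.59

Compare the cost at each extreme point of the feasible region.
avocado only: max(88/15, 6.8/0.9) = 7.556 servings → $7.93.
spinach only: max(88/23, 6.8/2.1) = 3.826 servings → $4.59.
avocado + spinach with both tight: 2.63 servings and 2.111 servings → $5.29.
So the least-cost plan costs $4.59.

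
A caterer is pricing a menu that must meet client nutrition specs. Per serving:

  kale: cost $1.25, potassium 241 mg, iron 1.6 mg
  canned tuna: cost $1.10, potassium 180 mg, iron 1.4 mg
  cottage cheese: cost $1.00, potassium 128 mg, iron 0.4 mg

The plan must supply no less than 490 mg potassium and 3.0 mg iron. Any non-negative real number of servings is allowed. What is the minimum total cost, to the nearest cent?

$2.54

A basic optimal solution has at most two foods positive. Try each food alone and each pair with both targets met exactly.
kale only: max(490/241, 3.0/1.6) = 2.033 servings → $2.54.
canned tuna only: max(490/180, 3.0/1.4) = 2.722 servings → $2.99.
cottage cheese only: max(490/128, 3.0/0.4) = 7.5 servings → $7.50.
kale + canned tuna: the both-tight solution has a negative serving — not a feasible corner.
kale + cottage cheese with both tight: 1.734 servings and 0.5627 servings → $2.73.
canned tuna + cottage cheese with both tight: 1.754 servings and 1.362 servings → $3.29.
Cheapest feasible corner: $2.54.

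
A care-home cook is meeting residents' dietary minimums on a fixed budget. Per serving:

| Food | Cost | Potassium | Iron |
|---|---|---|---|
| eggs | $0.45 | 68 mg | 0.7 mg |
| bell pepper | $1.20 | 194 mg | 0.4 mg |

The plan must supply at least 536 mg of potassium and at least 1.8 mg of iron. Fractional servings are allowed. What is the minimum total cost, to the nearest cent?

$3.35

A basic optimal solution has at most two foods positive. Try each food alone and each pair with both targets met exactly.
eggs only: max(536/68, 1.8/0.7) = 7.882 servings → $3.55.
bell pepper only: max(536/194, 1.8/0.4) = 4.5 servings → $5.40.
eggs + bell pepper with both tight: 1.241 servings and 2.328 servings → $3.35.
So the least-cost plan costs $3.35.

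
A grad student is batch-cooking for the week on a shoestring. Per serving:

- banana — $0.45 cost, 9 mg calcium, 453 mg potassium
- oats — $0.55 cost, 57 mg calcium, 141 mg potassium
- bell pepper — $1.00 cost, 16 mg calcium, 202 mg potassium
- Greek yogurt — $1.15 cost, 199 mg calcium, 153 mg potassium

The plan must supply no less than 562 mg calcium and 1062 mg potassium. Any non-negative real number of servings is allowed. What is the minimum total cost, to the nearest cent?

$3.81

The cheapest plan sits at a corner of the feasible region — with two constraints it uses at most two foods.
banana only: max(562/9, 1062/453) = 62.44 servings → $28.10.
oats only: max(562/57, 1062/141) = 9.86 servings → $5.42.
bell pepper only: max(562/16, 1062/202) = 35.12 servings → $35.12.
Greek yogurt only: max(562/199, 1062/153) = 6.941 servings → $7.98.
banana + oats: intersection lies outside the first quadrant.
banana + bell pepper: the both-tight solution has a negative serving — not a feasible corner.
banana + Greek yogurt with both tight: 1.412 servings and 2.76 servings → $3.81.
oats + bell pepper: intersection lies outside the first quadrant.
oats + Greek yogurt with both tight: 6.482 servings and 0.9674 servings → $4.68.
bell pepper + Greek yogurt with both tight: 3.321 servings and 2.557 servings → $6.26.
Cheapest feasible corner: $3.81.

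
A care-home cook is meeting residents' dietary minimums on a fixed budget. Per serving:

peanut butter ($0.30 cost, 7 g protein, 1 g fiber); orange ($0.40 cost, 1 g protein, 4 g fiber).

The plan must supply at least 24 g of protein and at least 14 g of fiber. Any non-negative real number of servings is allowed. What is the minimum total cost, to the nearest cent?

Compare the cost at each extreme point of the feasible region.
peanut butter only: max(24/7, 14/1) = 14 servings → $4.20.
orange only: max(24/1, 14/4) = 24 servings → $9.60.
peanut butter + orange with both tight: 3.037 servings and 2.741 servings → $2.01.
Cheapest feasible corner: $2.01.

$2.01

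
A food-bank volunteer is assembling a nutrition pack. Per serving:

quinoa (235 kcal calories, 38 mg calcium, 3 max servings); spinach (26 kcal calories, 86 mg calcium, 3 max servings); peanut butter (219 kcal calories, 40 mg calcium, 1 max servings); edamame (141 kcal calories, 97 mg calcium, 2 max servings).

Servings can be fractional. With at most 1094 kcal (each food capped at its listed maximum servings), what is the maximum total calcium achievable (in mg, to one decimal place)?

Calcium per kcal: spinach 3.308, edamame 0.6879, peanut butter 0.1826, quinoa 0.1617.
Take 3 servings of spinach: uses 78 kcal, +258.0 mg calcium (running total 258.0 mg).
Take 2 servings of edamame: uses 282 kcal, +194.0 mg calcium (running total 452.0 mg).
Take 1 serving of peanut butter: uses 219 kcal, +40.0 mg calcium (running total 492.0 mg).
Take 2.191 servings of quinoa: uses 515 kcal, +83.3 mg calcium (running total 575.3 mg).
Greedy by best ratio exhausts the calories allowance optimally: 575.3 mg.

575.3 mg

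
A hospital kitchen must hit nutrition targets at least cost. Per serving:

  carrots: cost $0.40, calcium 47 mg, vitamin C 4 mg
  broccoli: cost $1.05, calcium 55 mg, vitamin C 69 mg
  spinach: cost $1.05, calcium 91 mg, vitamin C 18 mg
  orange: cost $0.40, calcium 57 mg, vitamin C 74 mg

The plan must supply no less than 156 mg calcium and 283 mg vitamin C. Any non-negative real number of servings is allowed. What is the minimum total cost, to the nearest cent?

With two linear requirements the optimum uses one or two foods; enumerate the corners.
carrots only: max(156/47, 283/4) = 70.75 servings → $28.30.
broccoli only: max(156/55, 283/69) = 4.101 servings → $4.31.
spinach only: max(156/91, 283/18) = 15.72 servings → $16.51.
orange only: max(156/57, 283/74) = 3.824 servings → $1.53.
carrots + broccoli with both targets exact would need a negative amount; discard.
carrots + spinach with both targets exact would need a negative amount; discard.
carrots + orange: intersection lies outside the first quadrant.
broccoli + spinach: the both-tight solution has a negative serving — not a feasible corner.
broccoli + orange: the both-tight solution has a negative serving — not a feasible corner.
spinach + orange: the both-tight solution has a negative serving — not a feasible corner.
Cheapest feasible corner: $1.53.

$1.53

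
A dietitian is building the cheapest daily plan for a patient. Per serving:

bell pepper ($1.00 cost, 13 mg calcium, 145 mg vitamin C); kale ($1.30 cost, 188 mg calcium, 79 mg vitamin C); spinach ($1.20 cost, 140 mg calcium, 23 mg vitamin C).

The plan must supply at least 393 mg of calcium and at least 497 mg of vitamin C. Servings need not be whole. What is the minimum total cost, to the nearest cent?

$4.88

A basic optimal solution has at most two foods positive. Try each food alone and each pair with both targets met exactly.
bell pepper only: max(393/13, 497/145) = 30.23 servings → $30.23.
kale only: max(393/188, 497/79) = 6.291 servings → $8.18.
spinach only: max(393/140, 497/23) = 21.61 servings → $25.93.
bell pepper + kale with both tight: 2.378 servings and 1.926 servings → $4.88.
bell pepper + spinach with both tight: 3.027 servings and 2.526 servings → $6.06.
kale + spinach with both targets exact would need a negative amount; discard.
So the least-cost plan costs $4.88.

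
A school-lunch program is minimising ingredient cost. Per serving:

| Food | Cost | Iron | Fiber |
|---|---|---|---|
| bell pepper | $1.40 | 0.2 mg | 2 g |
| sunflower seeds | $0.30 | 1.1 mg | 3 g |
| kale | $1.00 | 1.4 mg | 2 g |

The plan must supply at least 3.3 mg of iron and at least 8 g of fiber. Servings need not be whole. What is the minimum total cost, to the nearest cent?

$0.90

A basic optimal solution has at most two foods positive. Try each food alone and each pair with both targets met exactly.
bell pepper only: max(3.3/0.2, 8/2) = 16.5 servings → $23.10.
sunflower seeds only: max(3.3/1.1, 8/3) = 3 servings → $0.90.
kale only: max(3.3/1.4, 8/2) = 4 servings → $4.00.
bell pepper + sunflower seeds with both targets exact would need a negative amount; discard.
bell pepper + kale with both tight: 1.917 servings and 2.083 servings → $4.77.
sunflower seeds + kale with both tight: 2.3 servings and 0.55 servings → $1.24.
Cheapest feasible corner: $0.90.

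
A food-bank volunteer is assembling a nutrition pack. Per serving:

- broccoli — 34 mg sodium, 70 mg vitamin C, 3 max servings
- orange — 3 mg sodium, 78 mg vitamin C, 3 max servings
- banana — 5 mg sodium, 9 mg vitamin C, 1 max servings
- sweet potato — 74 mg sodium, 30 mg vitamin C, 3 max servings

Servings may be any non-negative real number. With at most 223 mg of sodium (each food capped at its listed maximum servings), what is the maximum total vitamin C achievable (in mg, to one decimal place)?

Vitamin C per mg sodium: orange 26, broccoli 2.059, banana 1.8, sweet potato 0.4054.
Take 3 servings of orange: uses 9 mg sodium, +234.0 mg vitamin C (running total 234.0 mg).
Take 3 servings of broccoli: uses 102 mg sodium, +210.0 mg vitamin C (running total 444.0 mg).
Take 1 serving of banana: uses 5 mg sodium, +9.0 mg vitamin C (running total 453.0 mg).
Take 1.446 servings of sweet potato: uses 107 mg sodium, +43.4 mg vitamin C (running total 496.4 mg).
Filling greedily by vitamin C-per-mg sodium is optimal for one linear limit, giving 496.4 mg.

496.4 mg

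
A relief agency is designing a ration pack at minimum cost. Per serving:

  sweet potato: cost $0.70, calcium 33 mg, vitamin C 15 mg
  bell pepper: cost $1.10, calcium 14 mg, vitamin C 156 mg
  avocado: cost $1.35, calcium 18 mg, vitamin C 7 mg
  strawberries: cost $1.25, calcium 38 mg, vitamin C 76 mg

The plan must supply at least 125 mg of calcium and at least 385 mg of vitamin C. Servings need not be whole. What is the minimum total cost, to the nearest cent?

Minimising a linear cost over {calcium ≥ 125, vitamin C ≥ 385, servings ≥ 0} — the optimum is at a vertex, using one or two foods.
sweet potato only: max(125/33, 385/15) = 25.67 servings → $17.97.
bell pepper only: max(125/14, 385/156) = 8.929 servings → $9.82.
avocado only: max(125/18, 385/7) = 55 servings → $74.25.
strawberries only: max(125/38, 385/76) = 5.066 servings → $6.33.
sweet potato + bell pepper with both tight: 2.857 servings and 2.193 servings → $4.41.
sweet potato + avocado: intersection lies outside the first quadrant.
sweet potato + strawberries: the both-tight solution has a negative serving — not a feasible corner.
bell pepper + avocado with both tight: 2.234 servings and 5.207 servings → $9.49.
bell pepper + strawberries with both tight: 1.055 servings and 2.901 servings → $4.79.
avocado + strawberries with both targets exact would need a negative amount; discard.
Cheapest feasible corner: $4.41.

$4.41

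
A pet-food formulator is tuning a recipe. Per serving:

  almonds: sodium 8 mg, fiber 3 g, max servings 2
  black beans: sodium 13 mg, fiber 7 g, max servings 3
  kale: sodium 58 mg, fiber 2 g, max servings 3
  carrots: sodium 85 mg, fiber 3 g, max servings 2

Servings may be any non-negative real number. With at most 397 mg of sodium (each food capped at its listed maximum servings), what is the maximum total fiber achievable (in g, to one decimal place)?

Fiber per mg sodium: black beans 0.5385, almonds 0.375, carrots 0.03529, kale 0.03448.
Take 3 servings of black beans: uses 39 mg sodium, +21.0 g fiber (running total 21.0 g).
Take 2 servings of almonds: uses 16 mg sodium, +6.0 g fiber (running total 27.0 g).
Take 2 servings of carrots: uses 170 mg sodium, +6.0 g fiber (running total 33.0 g).
Take 2.966 servings of kale: uses 172 mg sodium, +5.9 g fiber (running total 38.9 g).
Greedy by best ratio exhausts the sodium allowance optimally: 38.9 g.

38.9 g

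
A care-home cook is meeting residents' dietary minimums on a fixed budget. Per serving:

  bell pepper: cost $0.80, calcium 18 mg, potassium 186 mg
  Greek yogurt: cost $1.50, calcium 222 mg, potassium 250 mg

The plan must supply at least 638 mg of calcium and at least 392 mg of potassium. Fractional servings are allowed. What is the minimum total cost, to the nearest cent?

$4.31

An LP optimum is at a vertex; with two nutrient constraints at most two foods are used. Check each candidate.
bell pepper only: max(638/18, 392/186) = 35.44 servings → $28.36.
Greek yogurt only: max(638/222, 392/250) = 2.874 servings → $4.31.
bell pepper + Greek yogurt with both targets exact would need a negative amount; discard.
Cheapest feasible corner: $4.31.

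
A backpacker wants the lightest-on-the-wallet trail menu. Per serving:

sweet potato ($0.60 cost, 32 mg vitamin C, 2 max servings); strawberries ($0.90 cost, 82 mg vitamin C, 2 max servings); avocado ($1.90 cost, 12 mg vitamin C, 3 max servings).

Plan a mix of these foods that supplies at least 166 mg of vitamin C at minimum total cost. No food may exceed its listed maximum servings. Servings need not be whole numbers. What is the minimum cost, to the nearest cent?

Cost per mg of vitamin C: strawberries $0.0110, sweet potato $0.0187, avocado $0.1583.
Take 2 servings of strawberries: +164.0 mg vitamin C for $1.80 (total $1.80, still need 2.0 mg).
Take 0.0625 servings of sweet potato: +2.0 mg vitamin C for $0.04 (total $1.84, still need 0.0 mg).
Filling from the cheapest source first is optimal under one linear minimum: $1.84.

$1.84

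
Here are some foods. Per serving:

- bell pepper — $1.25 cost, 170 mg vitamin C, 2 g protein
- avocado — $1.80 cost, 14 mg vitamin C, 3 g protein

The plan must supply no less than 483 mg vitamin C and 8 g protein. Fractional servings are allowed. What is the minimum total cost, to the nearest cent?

bell pepper only: max(483/170, 8/2) = 4 servings → $5.00.
avocado only: max(483/14, 8/3) = 34.5 servings → $62.10.
bell pepper + avocado with both tight: 2.774 servings and 0.8174 servings → $4.94.
So the least-cost plan costs $4.94.

$4.94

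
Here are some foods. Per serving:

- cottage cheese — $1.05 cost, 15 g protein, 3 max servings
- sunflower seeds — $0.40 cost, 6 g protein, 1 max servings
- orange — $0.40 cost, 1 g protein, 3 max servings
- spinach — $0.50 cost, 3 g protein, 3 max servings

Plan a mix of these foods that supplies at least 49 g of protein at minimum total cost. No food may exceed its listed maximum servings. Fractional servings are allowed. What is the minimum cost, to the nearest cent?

Cost per g of protein: sunflower seeds $0.0667, cottage cheese $0.0700, spinach $0.1667, orange $0.4000.
Take 1 serving of sunflower seeds: +6.0 g protein for $0.40 (total $0.40, still need 43.0 g).
Take 2.867 servings of cottage cheese: +43.0 g protein for $3.01 (total $3.41, still need 0.0 g).
Filling from the cheapest source first is optimal under one linear minimum: $3.41.

$3.41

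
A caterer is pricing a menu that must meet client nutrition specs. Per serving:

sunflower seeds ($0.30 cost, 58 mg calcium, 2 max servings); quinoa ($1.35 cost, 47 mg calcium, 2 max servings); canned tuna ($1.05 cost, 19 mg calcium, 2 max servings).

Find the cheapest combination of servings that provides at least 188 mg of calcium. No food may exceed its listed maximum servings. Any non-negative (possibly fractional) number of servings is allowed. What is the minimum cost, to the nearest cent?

$2.67

Cost per mg of calcium: sunflower seeds $0.0052, quinoa $0.0287, canned tuna $0.0553.
Take 2 servings of sunflower seeds: +116.0 mg calcium for $0.60 (total $0.60, still need 72.0 mg).
Take 1.532 servings of quinoa: +72.0 mg calcium for $2.07 (total $2.67, still need 0.0 mg).
Filling from the cheapest source first is optimal under one linear minimum: $2.67.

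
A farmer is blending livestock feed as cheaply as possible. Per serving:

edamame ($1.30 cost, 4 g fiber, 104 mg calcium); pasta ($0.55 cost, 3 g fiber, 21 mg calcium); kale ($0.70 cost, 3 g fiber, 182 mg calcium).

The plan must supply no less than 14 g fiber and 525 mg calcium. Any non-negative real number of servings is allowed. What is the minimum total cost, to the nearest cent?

$2.96

This is a tiny linear program; its minimum lies at a vertex of the feasible set. List the vertices and price them.
edamame only: max(14/4, 525/104) = 5.048 servings → $6.56.
pasta only: max(14/3, 525/21) = 25 servings → $13.75.
kale only: max(14/3, 525/182) = 4.667 servings → $3.27.
edamame + pasta: the both-tight solution has a negative serving — not a feasible corner.
edamame + kale with both tight: 2.339 servings and 1.548 servings → $4.12.
pasta + kale with both tight: 2.014 servings and 2.652 servings → $2.96.
The minimum over all feasible corners is $2.96.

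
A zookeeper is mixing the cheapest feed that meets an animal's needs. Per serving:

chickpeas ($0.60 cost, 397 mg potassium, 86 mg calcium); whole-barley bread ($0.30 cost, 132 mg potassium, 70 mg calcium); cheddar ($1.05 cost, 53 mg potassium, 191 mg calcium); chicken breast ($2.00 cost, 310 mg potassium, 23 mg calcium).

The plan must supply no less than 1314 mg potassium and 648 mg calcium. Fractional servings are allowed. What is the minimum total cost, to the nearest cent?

$2.87

The cheapest plan sits at a corner of the feasible region — with two constraints it uses at most two foods.
chickpeas only: max(1314/397, 648/86) = 7.535 servings → $4.52.
whole-barley bread only: max(1314/132, 648/70) = 9.955 servings → $2.99.
cheddar only: max(1314/53, 648/191) = 24.79 servings → $26.03.
chicken breast only: max(1314/310, 648/23) = 28.17 servings → $56.35.
chickpeas + whole-barley bread with both tight: 0.392 servings and 8.776 servings → $2.87.
chickpeas + cheddar with both tight: 3.04 servings and 2.024 servings → $3.95.
chickpeas + chicken breast: the both-tight solution has a negative serving — not a feasible corner.
whole-barley bread + cheddar: the both-tight solution has a negative serving — not a feasible corner.
whole-barley bread + chicken breast with both tight: 9.144 servings and 0.3453 servings → $3.43.
cheddar + chicken breast with both tight: 2.943 servings and 3.736 servings → $10.56.
Cheapest feasible corner: $2.87.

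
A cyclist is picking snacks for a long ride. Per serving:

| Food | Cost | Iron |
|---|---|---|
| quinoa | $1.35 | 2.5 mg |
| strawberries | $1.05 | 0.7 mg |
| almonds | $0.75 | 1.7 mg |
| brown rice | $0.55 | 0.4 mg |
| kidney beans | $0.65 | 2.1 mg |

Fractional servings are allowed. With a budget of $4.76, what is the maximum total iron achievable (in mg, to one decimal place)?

15.4 mg

Iron per dollar: kidney beans 3.231, almonds 2.267, quinoa 1.852, brown rice 0.7273, strawberries 0.6667.
With no serving limits, spend the whole cost allowance on kidney beans: $4.76 / $0.65 × 2.1 mg = 15.4 mg.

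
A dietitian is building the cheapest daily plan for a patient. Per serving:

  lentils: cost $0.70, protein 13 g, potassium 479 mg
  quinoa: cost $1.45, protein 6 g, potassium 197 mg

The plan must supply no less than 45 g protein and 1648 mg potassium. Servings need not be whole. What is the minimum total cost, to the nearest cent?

$2.42

Check every corner: each single food scaled to meet both minima, and each pair solved so both constraints bind.
lentils only: max(45/13, 1648/479) = 3.462 servings → $2.42.
quinoa only: max(45/6, 1648/197) = 8.365 servings → $12.13.
lentils + quinoa with both tight: 3.268 servings and 0.4185 servings → $2.89.
Cheapest feasible corner: $2.42.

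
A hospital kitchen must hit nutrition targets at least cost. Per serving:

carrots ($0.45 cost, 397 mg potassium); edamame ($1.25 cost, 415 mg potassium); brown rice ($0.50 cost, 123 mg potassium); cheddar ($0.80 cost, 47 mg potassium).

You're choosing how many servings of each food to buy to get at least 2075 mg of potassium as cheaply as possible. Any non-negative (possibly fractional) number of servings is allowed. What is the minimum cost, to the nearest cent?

$2.35

Cost per mg of potassium: carrots $0.0011, edamame $0.0030, brown rice $0.0041, cheddar $0.0170.
With no serving limits, use only carrots: 2075 mg / 397 mg = 5.227 servings × $0.45 = $2.35.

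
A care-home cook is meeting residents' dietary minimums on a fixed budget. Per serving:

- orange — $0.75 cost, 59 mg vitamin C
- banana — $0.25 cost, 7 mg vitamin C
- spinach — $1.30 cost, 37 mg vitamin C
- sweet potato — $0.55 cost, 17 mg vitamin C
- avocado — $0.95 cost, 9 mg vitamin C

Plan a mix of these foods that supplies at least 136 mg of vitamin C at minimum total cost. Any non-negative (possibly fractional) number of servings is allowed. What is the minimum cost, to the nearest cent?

Cost per mg of vitamin C: orange $0.0127, sweet potato $0.0324, spinach $0.0351, banana $0.0357, avocado $0.1056.
With no serving limits, use only orange: 136 mg / 59 mg = 2.305 servings × $0.75 = $1.73.

$1.73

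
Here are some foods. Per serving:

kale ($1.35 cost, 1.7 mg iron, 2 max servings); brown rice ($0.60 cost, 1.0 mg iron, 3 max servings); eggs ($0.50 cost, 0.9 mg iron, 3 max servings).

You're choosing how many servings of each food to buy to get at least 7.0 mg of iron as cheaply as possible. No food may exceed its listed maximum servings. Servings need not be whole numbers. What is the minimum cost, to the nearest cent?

$4.33

Cost per mg of iron: eggs $0.5556, brown rice $0.6000, kale $0.7941.
Take 3 servings of eggs: +2.7 mg iron for $1.50 (total $1.50, still need 4.3 mg).
Take 3 servings of brown rice: +3.0 mg iron for $1.80 (total $3.30, still need 1.3 mg).
Take 0.7647 servings of kale: +1.3 mg iron for $1.03 (total $4.33, still need 0.0 mg).
Filling from the cheapest source first is optimal under one linear minimum: $4.33.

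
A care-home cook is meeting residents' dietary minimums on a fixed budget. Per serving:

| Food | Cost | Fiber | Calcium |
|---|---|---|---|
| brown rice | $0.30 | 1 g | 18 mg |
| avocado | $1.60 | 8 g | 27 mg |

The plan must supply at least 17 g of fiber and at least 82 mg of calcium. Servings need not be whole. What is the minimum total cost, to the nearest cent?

This is a tiny linear program; its minimum lies at a vertex of the feasible set. List the vertices and price them.
brown rice only: max(17/1, 82/18) = 17 servings → $5.10.
avocado only: max(17/8, 82/27) = 3.037 servings → $4.86.
brown rice + avocado with both tight: 1.684 servings and 1.915 servings → $3.57.
So the least-cost plan costs $3.57.

$3.57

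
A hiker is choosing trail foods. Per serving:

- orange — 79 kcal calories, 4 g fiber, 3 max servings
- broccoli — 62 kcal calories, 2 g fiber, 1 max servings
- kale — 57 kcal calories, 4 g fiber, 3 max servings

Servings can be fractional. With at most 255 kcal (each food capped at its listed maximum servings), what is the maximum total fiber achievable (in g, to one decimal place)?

16.3 g

Fiber per kcal: kale 0.07018, orange 0.05063, broccoli 0.03226.
Take 3 servings of kale: uses 171 kcal, +12.0 g fiber (running total 12.0 g).
Take 1.063 servings of orange: uses 84 kcal, +4.3 g fiber (running total 16.3 g).
Greedy by best ratio exhausts the calories allowance optimally: 16.3 g.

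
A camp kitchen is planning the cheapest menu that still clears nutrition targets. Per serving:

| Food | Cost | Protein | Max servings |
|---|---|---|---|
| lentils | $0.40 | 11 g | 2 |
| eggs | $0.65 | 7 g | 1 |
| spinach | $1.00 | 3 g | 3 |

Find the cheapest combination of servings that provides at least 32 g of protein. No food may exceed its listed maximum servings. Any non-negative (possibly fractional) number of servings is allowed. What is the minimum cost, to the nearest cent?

$2.45

Cost per g of protein: lentils $0.0364, eggs $0.0929, spinach $0.3333.
Take 2 servings of lentils: +22.0 g protein for $0.80 (total $0.80, still need 10.0 g).
Take 1 serving of eggs: +7.0 g protein for $0.65 (total $1.45, still need 3.0 g).
Take 1 serving of spinach: +3.0 g protein for $1.00 (total $2.45, still need 0.0 g).
Filling from the cheapest source first is optimal under one linear minimum: $2.45.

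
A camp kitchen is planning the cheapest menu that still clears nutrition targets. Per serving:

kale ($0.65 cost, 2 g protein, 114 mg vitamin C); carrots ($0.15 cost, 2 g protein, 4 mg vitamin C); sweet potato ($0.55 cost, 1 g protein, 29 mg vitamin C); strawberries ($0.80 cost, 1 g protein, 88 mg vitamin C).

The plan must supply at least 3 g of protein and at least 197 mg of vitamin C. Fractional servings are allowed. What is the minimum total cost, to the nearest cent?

For a min-cost LP with two ≥-constraints, a basic feasible solution has at most two positive variables.
kale only: max(3/2, 197/114) = 1.728 servings → $1.12.
carrots only: max(3/2, 197/4) = 49.25 servings → $7.39.
sweet potato only: max(3/1, 197/29) = 6.793 servings → $3.74.
strawberries only: max(3/1, 197/88) = 3 servings → $2.40.
kale + carrots with both targets exact would need a negative amount; discard.
kale + sweet potato: the both-tight solution has a negative serving — not a feasible corner.
kale + strawberries with both tight: 1.081 servings and 0.8387 servings → $1.37.
carrots + sweet potato: intersection lies outside the first quadrant.
carrots + strawberries with both tight: 0.3895 servings and 2.221 servings → $1.84.
sweet potato + strawberries with both tight: 1.136 servings and 1.864 servings → $2.12.
The minimum over all feasible corners is $1.12.

$1.12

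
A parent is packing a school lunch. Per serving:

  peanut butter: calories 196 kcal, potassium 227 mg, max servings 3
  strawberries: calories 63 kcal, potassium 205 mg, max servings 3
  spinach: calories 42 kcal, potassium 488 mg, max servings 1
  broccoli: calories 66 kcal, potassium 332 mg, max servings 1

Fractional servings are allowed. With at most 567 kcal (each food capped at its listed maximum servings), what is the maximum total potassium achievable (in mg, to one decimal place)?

Potassium per kcal: spinach 11.62, broccoli 5.03, strawberries 3.254, peanut butter 1.158.
Take 1 serving of spinach: uses 42 kcal, +488.0 mg potassium (running total 488.0 mg).
Take 1 serving of broccoli: uses 66 kcal, +332.0 mg potassium (running total 820.0 mg).
Take 3 servings of strawberries: uses 189 kcal, +615.0 mg potassium (running total 1435.0 mg).
Take 1.378 servings of peanut butter: uses 270 kcal, +312.7 mg potassium (running total 1747.7 mg).
Filling greedily by potassium-per-kcal is optimal for one linear limit, giving 1747.7 mg.

1747.7 mg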